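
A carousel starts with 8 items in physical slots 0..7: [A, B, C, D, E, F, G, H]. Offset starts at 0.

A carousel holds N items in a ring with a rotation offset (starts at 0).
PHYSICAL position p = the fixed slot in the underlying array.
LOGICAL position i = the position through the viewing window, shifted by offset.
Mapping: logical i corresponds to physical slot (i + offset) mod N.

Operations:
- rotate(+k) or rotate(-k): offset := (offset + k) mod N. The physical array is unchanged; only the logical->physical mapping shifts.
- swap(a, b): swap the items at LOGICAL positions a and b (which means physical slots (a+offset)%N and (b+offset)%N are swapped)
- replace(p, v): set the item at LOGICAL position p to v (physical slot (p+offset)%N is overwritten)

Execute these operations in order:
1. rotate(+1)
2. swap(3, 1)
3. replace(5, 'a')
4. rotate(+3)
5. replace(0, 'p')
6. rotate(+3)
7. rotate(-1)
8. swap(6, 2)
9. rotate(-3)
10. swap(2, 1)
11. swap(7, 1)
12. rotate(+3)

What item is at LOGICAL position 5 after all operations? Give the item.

After op 1 (rotate(+1)): offset=1, physical=[A,B,C,D,E,F,G,H], logical=[B,C,D,E,F,G,H,A]
After op 2 (swap(3, 1)): offset=1, physical=[A,B,E,D,C,F,G,H], logical=[B,E,D,C,F,G,H,A]
After op 3 (replace(5, 'a')): offset=1, physical=[A,B,E,D,C,F,a,H], logical=[B,E,D,C,F,a,H,A]
After op 4 (rotate(+3)): offset=4, physical=[A,B,E,D,C,F,a,H], logical=[C,F,a,H,A,B,E,D]
After op 5 (replace(0, 'p')): offset=4, physical=[A,B,E,D,p,F,a,H], logical=[p,F,a,H,A,B,E,D]
After op 6 (rotate(+3)): offset=7, physical=[A,B,E,D,p,F,a,H], logical=[H,A,B,E,D,p,F,a]
After op 7 (rotate(-1)): offset=6, physical=[A,B,E,D,p,F,a,H], logical=[a,H,A,B,E,D,p,F]
After op 8 (swap(6, 2)): offset=6, physical=[p,B,E,D,A,F,a,H], logical=[a,H,p,B,E,D,A,F]
After op 9 (rotate(-3)): offset=3, physical=[p,B,E,D,A,F,a,H], logical=[D,A,F,a,H,p,B,E]
After op 10 (swap(2, 1)): offset=3, physical=[p,B,E,D,F,A,a,H], logical=[D,F,A,a,H,p,B,E]
After op 11 (swap(7, 1)): offset=3, physical=[p,B,F,D,E,A,a,H], logical=[D,E,A,a,H,p,B,F]
After op 12 (rotate(+3)): offset=6, physical=[p,B,F,D,E,A,a,H], logical=[a,H,p,B,F,D,E,A]

Answer: D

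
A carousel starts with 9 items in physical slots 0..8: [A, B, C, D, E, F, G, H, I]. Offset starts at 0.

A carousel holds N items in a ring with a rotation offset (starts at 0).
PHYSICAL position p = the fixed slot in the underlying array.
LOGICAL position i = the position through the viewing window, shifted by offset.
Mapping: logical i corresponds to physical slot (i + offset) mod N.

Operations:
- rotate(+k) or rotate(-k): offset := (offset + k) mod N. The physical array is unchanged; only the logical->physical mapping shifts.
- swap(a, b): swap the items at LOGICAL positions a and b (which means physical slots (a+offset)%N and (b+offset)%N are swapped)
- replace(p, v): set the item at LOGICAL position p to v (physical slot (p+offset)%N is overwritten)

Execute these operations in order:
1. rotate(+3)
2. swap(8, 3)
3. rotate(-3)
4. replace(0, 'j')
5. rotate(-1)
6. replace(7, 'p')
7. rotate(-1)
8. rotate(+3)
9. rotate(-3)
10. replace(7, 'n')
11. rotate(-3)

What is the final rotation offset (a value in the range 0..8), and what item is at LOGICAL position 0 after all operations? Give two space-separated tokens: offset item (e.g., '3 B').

After op 1 (rotate(+3)): offset=3, physical=[A,B,C,D,E,F,G,H,I], logical=[D,E,F,G,H,I,A,B,C]
After op 2 (swap(8, 3)): offset=3, physical=[A,B,G,D,E,F,C,H,I], logical=[D,E,F,C,H,I,A,B,G]
After op 3 (rotate(-3)): offset=0, physical=[A,B,G,D,E,F,C,H,I], logical=[A,B,G,D,E,F,C,H,I]
After op 4 (replace(0, 'j')): offset=0, physical=[j,B,G,D,E,F,C,H,I], logical=[j,B,G,D,E,F,C,H,I]
After op 5 (rotate(-1)): offset=8, physical=[j,B,G,D,E,F,C,H,I], logical=[I,j,B,G,D,E,F,C,H]
After op 6 (replace(7, 'p')): offset=8, physical=[j,B,G,D,E,F,p,H,I], logical=[I,j,B,G,D,E,F,p,H]
After op 7 (rotate(-1)): offset=7, physical=[j,B,G,D,E,F,p,H,I], logical=[H,I,j,B,G,D,E,F,p]
After op 8 (rotate(+3)): offset=1, physical=[j,B,G,D,E,F,p,H,I], logical=[B,G,D,E,F,p,H,I,j]
After op 9 (rotate(-3)): offset=7, physical=[j,B,G,D,E,F,p,H,I], logical=[H,I,j,B,G,D,E,F,p]
After op 10 (replace(7, 'n')): offset=7, physical=[j,B,G,D,E,n,p,H,I], logical=[H,I,j,B,G,D,E,n,p]
After op 11 (rotate(-3)): offset=4, physical=[j,B,G,D,E,n,p,H,I], logical=[E,n,p,H,I,j,B,G,D]

Answer: 4 E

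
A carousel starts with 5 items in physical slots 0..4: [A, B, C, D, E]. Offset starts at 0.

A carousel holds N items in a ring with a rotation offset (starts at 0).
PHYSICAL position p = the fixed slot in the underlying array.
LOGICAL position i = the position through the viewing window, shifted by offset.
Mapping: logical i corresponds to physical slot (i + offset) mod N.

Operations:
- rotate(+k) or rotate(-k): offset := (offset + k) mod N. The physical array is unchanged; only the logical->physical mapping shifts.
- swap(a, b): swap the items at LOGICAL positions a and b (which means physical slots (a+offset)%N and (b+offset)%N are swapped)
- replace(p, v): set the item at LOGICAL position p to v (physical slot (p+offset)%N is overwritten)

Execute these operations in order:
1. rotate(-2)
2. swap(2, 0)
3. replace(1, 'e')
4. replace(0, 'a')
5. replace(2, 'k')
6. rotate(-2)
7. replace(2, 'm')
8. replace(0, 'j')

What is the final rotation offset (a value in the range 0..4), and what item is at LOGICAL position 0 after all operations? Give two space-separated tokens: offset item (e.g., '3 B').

After op 1 (rotate(-2)): offset=3, physical=[A,B,C,D,E], logical=[D,E,A,B,C]
After op 2 (swap(2, 0)): offset=3, physical=[D,B,C,A,E], logical=[A,E,D,B,C]
After op 3 (replace(1, 'e')): offset=3, physical=[D,B,C,A,e], logical=[A,e,D,B,C]
After op 4 (replace(0, 'a')): offset=3, physical=[D,B,C,a,e], logical=[a,e,D,B,C]
After op 5 (replace(2, 'k')): offset=3, physical=[k,B,C,a,e], logical=[a,e,k,B,C]
After op 6 (rotate(-2)): offset=1, physical=[k,B,C,a,e], logical=[B,C,a,e,k]
After op 7 (replace(2, 'm')): offset=1, physical=[k,B,C,m,e], logical=[B,C,m,e,k]
After op 8 (replace(0, 'j')): offset=1, physical=[k,j,C,m,e], logical=[j,C,m,e,k]

Answer: 1 j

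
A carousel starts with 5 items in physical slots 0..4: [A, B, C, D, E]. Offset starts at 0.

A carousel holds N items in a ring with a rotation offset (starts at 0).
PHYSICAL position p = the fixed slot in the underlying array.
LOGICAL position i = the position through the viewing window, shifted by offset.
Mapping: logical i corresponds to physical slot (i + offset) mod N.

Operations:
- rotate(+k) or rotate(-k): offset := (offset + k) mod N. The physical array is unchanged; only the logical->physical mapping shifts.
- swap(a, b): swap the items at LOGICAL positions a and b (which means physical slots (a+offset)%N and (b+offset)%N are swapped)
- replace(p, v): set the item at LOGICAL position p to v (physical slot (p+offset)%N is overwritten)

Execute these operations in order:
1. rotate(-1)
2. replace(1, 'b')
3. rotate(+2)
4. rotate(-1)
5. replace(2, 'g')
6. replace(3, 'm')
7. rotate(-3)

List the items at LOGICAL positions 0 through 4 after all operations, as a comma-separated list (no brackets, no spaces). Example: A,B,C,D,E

After op 1 (rotate(-1)): offset=4, physical=[A,B,C,D,E], logical=[E,A,B,C,D]
After op 2 (replace(1, 'b')): offset=4, physical=[b,B,C,D,E], logical=[E,b,B,C,D]
After op 3 (rotate(+2)): offset=1, physical=[b,B,C,D,E], logical=[B,C,D,E,b]
After op 4 (rotate(-1)): offset=0, physical=[b,B,C,D,E], logical=[b,B,C,D,E]
After op 5 (replace(2, 'g')): offset=0, physical=[b,B,g,D,E], logical=[b,B,g,D,E]
After op 6 (replace(3, 'm')): offset=0, physical=[b,B,g,m,E], logical=[b,B,g,m,E]
After op 7 (rotate(-3)): offset=2, physical=[b,B,g,m,E], logical=[g,m,E,b,B]

Answer: g,m,E,b,B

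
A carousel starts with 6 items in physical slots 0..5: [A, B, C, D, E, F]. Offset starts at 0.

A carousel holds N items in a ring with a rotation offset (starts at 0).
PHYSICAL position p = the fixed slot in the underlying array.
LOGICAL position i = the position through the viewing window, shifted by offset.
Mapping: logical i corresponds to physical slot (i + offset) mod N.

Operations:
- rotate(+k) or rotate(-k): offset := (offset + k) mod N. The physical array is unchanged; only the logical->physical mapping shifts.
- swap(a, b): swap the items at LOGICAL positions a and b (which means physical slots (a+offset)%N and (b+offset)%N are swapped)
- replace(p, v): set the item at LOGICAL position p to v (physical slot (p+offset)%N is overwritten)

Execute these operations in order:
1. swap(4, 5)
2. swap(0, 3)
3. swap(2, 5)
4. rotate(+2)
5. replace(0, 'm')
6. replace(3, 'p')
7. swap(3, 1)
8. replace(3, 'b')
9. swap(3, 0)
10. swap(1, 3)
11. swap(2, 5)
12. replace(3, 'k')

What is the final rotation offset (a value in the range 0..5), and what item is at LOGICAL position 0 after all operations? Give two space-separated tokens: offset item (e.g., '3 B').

After op 1 (swap(4, 5)): offset=0, physical=[A,B,C,D,F,E], logical=[A,B,C,D,F,E]
After op 2 (swap(0, 3)): offset=0, physical=[D,B,C,A,F,E], logical=[D,B,C,A,F,E]
After op 3 (swap(2, 5)): offset=0, physical=[D,B,E,A,F,C], logical=[D,B,E,A,F,C]
After op 4 (rotate(+2)): offset=2, physical=[D,B,E,A,F,C], logical=[E,A,F,C,D,B]
After op 5 (replace(0, 'm')): offset=2, physical=[D,B,m,A,F,C], logical=[m,A,F,C,D,B]
After op 6 (replace(3, 'p')): offset=2, physical=[D,B,m,A,F,p], logical=[m,A,F,p,D,B]
After op 7 (swap(3, 1)): offset=2, physical=[D,B,m,p,F,A], logical=[m,p,F,A,D,B]
After op 8 (replace(3, 'b')): offset=2, physical=[D,B,m,p,F,b], logical=[m,p,F,b,D,B]
After op 9 (swap(3, 0)): offset=2, physical=[D,B,b,p,F,m], logical=[b,p,F,m,D,B]
After op 10 (swap(1, 3)): offset=2, physical=[D,B,b,m,F,p], logical=[b,m,F,p,D,B]
After op 11 (swap(2, 5)): offset=2, physical=[D,F,b,m,B,p], logical=[b,m,B,p,D,F]
After op 12 (replace(3, 'k')): offset=2, physical=[D,F,b,m,B,k], logical=[b,m,B,k,D,F]

Answer: 2 b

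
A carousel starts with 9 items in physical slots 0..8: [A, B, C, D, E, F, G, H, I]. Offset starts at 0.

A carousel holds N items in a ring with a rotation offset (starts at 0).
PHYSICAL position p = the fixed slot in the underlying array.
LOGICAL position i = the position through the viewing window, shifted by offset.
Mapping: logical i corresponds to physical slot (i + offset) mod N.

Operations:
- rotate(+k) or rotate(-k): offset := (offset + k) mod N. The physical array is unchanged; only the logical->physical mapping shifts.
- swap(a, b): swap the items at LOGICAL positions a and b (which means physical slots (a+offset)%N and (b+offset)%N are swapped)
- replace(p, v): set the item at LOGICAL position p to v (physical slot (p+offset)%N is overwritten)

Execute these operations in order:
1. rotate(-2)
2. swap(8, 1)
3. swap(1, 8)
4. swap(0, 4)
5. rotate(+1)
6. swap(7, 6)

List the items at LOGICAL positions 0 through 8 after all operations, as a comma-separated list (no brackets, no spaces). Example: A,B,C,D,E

After op 1 (rotate(-2)): offset=7, physical=[A,B,C,D,E,F,G,H,I], logical=[H,I,A,B,C,D,E,F,G]
After op 2 (swap(8, 1)): offset=7, physical=[A,B,C,D,E,F,I,H,G], logical=[H,G,A,B,C,D,E,F,I]
After op 3 (swap(1, 8)): offset=7, physical=[A,B,C,D,E,F,G,H,I], logical=[H,I,A,B,C,D,E,F,G]
After op 4 (swap(0, 4)): offset=7, physical=[A,B,H,D,E,F,G,C,I], logical=[C,I,A,B,H,D,E,F,G]
After op 5 (rotate(+1)): offset=8, physical=[A,B,H,D,E,F,G,C,I], logical=[I,A,B,H,D,E,F,G,C]
After op 6 (swap(7, 6)): offset=8, physical=[A,B,H,D,E,G,F,C,I], logical=[I,A,B,H,D,E,G,F,C]

Answer: I,A,B,H,D,E,G,F,C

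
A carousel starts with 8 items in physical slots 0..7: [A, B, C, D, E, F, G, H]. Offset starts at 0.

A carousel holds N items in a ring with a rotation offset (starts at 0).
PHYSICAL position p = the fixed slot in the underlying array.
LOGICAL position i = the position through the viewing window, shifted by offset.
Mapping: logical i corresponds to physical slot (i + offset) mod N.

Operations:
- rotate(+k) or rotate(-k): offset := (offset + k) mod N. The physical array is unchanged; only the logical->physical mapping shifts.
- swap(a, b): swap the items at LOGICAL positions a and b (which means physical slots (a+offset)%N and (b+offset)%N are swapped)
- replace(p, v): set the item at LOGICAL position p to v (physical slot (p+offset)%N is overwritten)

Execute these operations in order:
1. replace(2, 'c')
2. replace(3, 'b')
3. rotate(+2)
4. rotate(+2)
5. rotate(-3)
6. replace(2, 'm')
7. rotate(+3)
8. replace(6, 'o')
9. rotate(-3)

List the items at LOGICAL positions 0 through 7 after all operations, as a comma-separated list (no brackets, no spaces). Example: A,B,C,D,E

Answer: B,o,m,E,F,G,H,A

Derivation:
After op 1 (replace(2, 'c')): offset=0, physical=[A,B,c,D,E,F,G,H], logical=[A,B,c,D,E,F,G,H]
After op 2 (replace(3, 'b')): offset=0, physical=[A,B,c,b,E,F,G,H], logical=[A,B,c,b,E,F,G,H]
After op 3 (rotate(+2)): offset=2, physical=[A,B,c,b,E,F,G,H], logical=[c,b,E,F,G,H,A,B]
After op 4 (rotate(+2)): offset=4, physical=[A,B,c,b,E,F,G,H], logical=[E,F,G,H,A,B,c,b]
After op 5 (rotate(-3)): offset=1, physical=[A,B,c,b,E,F,G,H], logical=[B,c,b,E,F,G,H,A]
After op 6 (replace(2, 'm')): offset=1, physical=[A,B,c,m,E,F,G,H], logical=[B,c,m,E,F,G,H,A]
After op 7 (rotate(+3)): offset=4, physical=[A,B,c,m,E,F,G,H], logical=[E,F,G,H,A,B,c,m]
After op 8 (replace(6, 'o')): offset=4, physical=[A,B,o,m,E,F,G,H], logical=[E,F,G,H,A,B,o,m]
After op 9 (rotate(-3)): offset=1, physical=[A,B,o,m,E,F,G,H], logical=[B,o,m,E,F,G,H,A]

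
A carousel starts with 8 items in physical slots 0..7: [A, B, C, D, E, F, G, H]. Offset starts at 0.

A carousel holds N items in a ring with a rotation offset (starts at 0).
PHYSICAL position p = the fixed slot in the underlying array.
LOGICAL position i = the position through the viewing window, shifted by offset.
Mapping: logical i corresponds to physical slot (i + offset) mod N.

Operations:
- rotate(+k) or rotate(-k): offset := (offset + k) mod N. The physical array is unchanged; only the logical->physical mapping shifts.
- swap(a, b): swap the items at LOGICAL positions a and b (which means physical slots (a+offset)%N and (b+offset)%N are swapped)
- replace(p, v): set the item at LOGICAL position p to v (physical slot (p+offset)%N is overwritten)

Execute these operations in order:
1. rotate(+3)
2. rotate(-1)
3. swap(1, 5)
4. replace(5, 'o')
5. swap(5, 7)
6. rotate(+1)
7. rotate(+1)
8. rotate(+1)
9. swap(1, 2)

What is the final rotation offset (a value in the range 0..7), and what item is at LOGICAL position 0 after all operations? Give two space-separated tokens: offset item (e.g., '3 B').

Answer: 5 F

Derivation:
After op 1 (rotate(+3)): offset=3, physical=[A,B,C,D,E,F,G,H], logical=[D,E,F,G,H,A,B,C]
After op 2 (rotate(-1)): offset=2, physical=[A,B,C,D,E,F,G,H], logical=[C,D,E,F,G,H,A,B]
After op 3 (swap(1, 5)): offset=2, physical=[A,B,C,H,E,F,G,D], logical=[C,H,E,F,G,D,A,B]
After op 4 (replace(5, 'o')): offset=2, physical=[A,B,C,H,E,F,G,o], logical=[C,H,E,F,G,o,A,B]
After op 5 (swap(5, 7)): offset=2, physical=[A,o,C,H,E,F,G,B], logical=[C,H,E,F,G,B,A,o]
After op 6 (rotate(+1)): offset=3, physical=[A,o,C,H,E,F,G,B], logical=[H,E,F,G,B,A,o,C]
After op 7 (rotate(+1)): offset=4, physical=[A,o,C,H,E,F,G,B], logical=[E,F,G,B,A,o,C,H]
After op 8 (rotate(+1)): offset=5, physical=[A,o,C,H,E,F,G,B], logical=[F,G,B,A,o,C,H,E]
After op 9 (swap(1, 2)): offset=5, physical=[A,o,C,H,E,F,B,G], logical=[F,B,G,A,o,C,H,E]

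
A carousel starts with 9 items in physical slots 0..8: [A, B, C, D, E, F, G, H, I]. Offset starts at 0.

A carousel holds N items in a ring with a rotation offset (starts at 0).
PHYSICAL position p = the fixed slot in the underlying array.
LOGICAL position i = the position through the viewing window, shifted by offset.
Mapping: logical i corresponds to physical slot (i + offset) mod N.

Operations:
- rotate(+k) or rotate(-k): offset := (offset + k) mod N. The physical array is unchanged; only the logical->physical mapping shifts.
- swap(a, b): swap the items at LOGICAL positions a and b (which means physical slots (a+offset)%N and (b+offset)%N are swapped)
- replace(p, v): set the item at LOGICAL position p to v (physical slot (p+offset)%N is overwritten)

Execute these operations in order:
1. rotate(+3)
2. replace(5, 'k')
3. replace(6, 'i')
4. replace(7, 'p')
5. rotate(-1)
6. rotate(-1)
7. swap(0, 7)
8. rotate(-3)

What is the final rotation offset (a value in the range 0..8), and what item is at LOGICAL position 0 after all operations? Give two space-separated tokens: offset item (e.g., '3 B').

After op 1 (rotate(+3)): offset=3, physical=[A,B,C,D,E,F,G,H,I], logical=[D,E,F,G,H,I,A,B,C]
After op 2 (replace(5, 'k')): offset=3, physical=[A,B,C,D,E,F,G,H,k], logical=[D,E,F,G,H,k,A,B,C]
After op 3 (replace(6, 'i')): offset=3, physical=[i,B,C,D,E,F,G,H,k], logical=[D,E,F,G,H,k,i,B,C]
After op 4 (replace(7, 'p')): offset=3, physical=[i,p,C,D,E,F,G,H,k], logical=[D,E,F,G,H,k,i,p,C]
After op 5 (rotate(-1)): offset=2, physical=[i,p,C,D,E,F,G,H,k], logical=[C,D,E,F,G,H,k,i,p]
After op 6 (rotate(-1)): offset=1, physical=[i,p,C,D,E,F,G,H,k], logical=[p,C,D,E,F,G,H,k,i]
After op 7 (swap(0, 7)): offset=1, physical=[i,k,C,D,E,F,G,H,p], logical=[k,C,D,E,F,G,H,p,i]
After op 8 (rotate(-3)): offset=7, physical=[i,k,C,D,E,F,G,H,p], logical=[H,p,i,k,C,D,E,F,G]

Answer: 7 H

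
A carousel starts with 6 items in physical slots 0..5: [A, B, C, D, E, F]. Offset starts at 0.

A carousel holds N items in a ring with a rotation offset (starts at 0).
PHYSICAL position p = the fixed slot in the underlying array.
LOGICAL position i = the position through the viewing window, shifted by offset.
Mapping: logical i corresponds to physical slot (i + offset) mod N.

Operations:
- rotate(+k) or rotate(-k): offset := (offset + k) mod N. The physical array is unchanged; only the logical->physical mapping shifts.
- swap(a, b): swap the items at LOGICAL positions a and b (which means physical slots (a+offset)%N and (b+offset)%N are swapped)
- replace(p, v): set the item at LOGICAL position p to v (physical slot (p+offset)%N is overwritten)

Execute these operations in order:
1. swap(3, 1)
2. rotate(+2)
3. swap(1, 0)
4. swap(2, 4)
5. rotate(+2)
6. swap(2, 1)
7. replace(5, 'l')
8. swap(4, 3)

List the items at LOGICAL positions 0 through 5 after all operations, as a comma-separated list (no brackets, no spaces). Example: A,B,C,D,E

Answer: A,E,F,B,D,l

Derivation:
After op 1 (swap(3, 1)): offset=0, physical=[A,D,C,B,E,F], logical=[A,D,C,B,E,F]
After op 2 (rotate(+2)): offset=2, physical=[A,D,C,B,E,F], logical=[C,B,E,F,A,D]
After op 3 (swap(1, 0)): offset=2, physical=[A,D,B,C,E,F], logical=[B,C,E,F,A,D]
After op 4 (swap(2, 4)): offset=2, physical=[E,D,B,C,A,F], logical=[B,C,A,F,E,D]
After op 5 (rotate(+2)): offset=4, physical=[E,D,B,C,A,F], logical=[A,F,E,D,B,C]
After op 6 (swap(2, 1)): offset=4, physical=[F,D,B,C,A,E], logical=[A,E,F,D,B,C]
After op 7 (replace(5, 'l')): offset=4, physical=[F,D,B,l,A,E], logical=[A,E,F,D,B,l]
After op 8 (swap(4, 3)): offset=4, physical=[F,B,D,l,A,E], logical=[A,E,F,B,D,l]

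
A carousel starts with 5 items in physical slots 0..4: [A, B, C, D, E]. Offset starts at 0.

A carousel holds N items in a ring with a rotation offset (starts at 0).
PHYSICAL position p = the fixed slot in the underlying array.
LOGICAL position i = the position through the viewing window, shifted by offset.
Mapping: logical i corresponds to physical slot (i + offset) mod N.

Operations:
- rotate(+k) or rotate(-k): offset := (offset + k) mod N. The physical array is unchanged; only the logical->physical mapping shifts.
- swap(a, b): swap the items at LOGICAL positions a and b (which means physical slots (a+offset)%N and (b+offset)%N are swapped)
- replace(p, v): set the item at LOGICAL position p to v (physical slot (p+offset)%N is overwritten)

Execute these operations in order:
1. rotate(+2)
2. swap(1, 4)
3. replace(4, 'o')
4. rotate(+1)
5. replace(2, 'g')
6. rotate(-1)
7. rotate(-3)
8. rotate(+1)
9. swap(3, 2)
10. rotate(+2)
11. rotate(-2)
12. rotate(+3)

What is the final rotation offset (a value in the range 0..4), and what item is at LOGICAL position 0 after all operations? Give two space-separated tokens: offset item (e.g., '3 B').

Answer: 3 C

Derivation:
After op 1 (rotate(+2)): offset=2, physical=[A,B,C,D,E], logical=[C,D,E,A,B]
After op 2 (swap(1, 4)): offset=2, physical=[A,D,C,B,E], logical=[C,B,E,A,D]
After op 3 (replace(4, 'o')): offset=2, physical=[A,o,C,B,E], logical=[C,B,E,A,o]
After op 4 (rotate(+1)): offset=3, physical=[A,o,C,B,E], logical=[B,E,A,o,C]
After op 5 (replace(2, 'g')): offset=3, physical=[g,o,C,B,E], logical=[B,E,g,o,C]
After op 6 (rotate(-1)): offset=2, physical=[g,o,C,B,E], logical=[C,B,E,g,o]
After op 7 (rotate(-3)): offset=4, physical=[g,o,C,B,E], logical=[E,g,o,C,B]
After op 8 (rotate(+1)): offset=0, physical=[g,o,C,B,E], logical=[g,o,C,B,E]
After op 9 (swap(3, 2)): offset=0, physical=[g,o,B,C,E], logical=[g,o,B,C,E]
After op 10 (rotate(+2)): offset=2, physical=[g,o,B,C,E], logical=[B,C,E,g,o]
After op 11 (rotate(-2)): offset=0, physical=[g,o,B,C,E], logical=[g,o,B,C,E]
After op 12 (rotate(+3)): offset=3, physical=[g,o,B,C,E], logical=[C,E,g,o,B]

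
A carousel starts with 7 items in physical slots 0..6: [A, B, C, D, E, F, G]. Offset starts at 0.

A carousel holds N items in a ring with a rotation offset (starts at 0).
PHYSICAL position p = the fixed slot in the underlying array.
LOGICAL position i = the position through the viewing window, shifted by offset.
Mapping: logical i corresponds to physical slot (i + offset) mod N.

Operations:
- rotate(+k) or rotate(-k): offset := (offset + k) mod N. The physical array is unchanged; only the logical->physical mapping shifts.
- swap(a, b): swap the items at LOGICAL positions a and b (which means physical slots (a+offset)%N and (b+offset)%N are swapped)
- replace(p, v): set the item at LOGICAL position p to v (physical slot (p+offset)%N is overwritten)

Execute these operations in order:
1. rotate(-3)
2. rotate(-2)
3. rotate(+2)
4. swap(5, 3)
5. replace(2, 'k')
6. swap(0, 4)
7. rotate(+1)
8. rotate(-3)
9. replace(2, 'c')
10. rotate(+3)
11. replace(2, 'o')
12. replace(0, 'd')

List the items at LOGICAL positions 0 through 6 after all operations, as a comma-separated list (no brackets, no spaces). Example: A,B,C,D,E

After op 1 (rotate(-3)): offset=4, physical=[A,B,C,D,E,F,G], logical=[E,F,G,A,B,C,D]
After op 2 (rotate(-2)): offset=2, physical=[A,B,C,D,E,F,G], logical=[C,D,E,F,G,A,B]
After op 3 (rotate(+2)): offset=4, physical=[A,B,C,D,E,F,G], logical=[E,F,G,A,B,C,D]
After op 4 (swap(5, 3)): offset=4, physical=[C,B,A,D,E,F,G], logical=[E,F,G,C,B,A,D]
After op 5 (replace(2, 'k')): offset=4, physical=[C,B,A,D,E,F,k], logical=[E,F,k,C,B,A,D]
After op 6 (swap(0, 4)): offset=4, physical=[C,E,A,D,B,F,k], logical=[B,F,k,C,E,A,D]
After op 7 (rotate(+1)): offset=5, physical=[C,E,A,D,B,F,k], logical=[F,k,C,E,A,D,B]
After op 8 (rotate(-3)): offset=2, physical=[C,E,A,D,B,F,k], logical=[A,D,B,F,k,C,E]
After op 9 (replace(2, 'c')): offset=2, physical=[C,E,A,D,c,F,k], logical=[A,D,c,F,k,C,E]
After op 10 (rotate(+3)): offset=5, physical=[C,E,A,D,c,F,k], logical=[F,k,C,E,A,D,c]
After op 11 (replace(2, 'o')): offset=5, physical=[o,E,A,D,c,F,k], logical=[F,k,o,E,A,D,c]
After op 12 (replace(0, 'd')): offset=5, physical=[o,E,A,D,c,d,k], logical=[d,k,o,E,A,D,c]

Answer: d,k,o,E,A,D,c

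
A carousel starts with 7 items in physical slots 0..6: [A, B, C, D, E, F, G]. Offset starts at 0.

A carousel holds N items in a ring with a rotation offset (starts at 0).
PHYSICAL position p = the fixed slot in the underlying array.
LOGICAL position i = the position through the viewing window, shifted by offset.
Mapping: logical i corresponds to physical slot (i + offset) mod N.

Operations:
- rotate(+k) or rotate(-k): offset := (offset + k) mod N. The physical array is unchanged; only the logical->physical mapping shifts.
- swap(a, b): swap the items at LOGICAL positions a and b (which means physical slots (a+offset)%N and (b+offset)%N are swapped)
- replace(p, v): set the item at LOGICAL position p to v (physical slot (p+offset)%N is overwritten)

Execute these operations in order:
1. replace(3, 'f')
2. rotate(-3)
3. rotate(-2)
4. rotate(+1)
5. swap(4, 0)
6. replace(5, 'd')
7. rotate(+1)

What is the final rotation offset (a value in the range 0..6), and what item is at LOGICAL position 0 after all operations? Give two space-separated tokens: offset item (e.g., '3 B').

After op 1 (replace(3, 'f')): offset=0, physical=[A,B,C,f,E,F,G], logical=[A,B,C,f,E,F,G]
After op 2 (rotate(-3)): offset=4, physical=[A,B,C,f,E,F,G], logical=[E,F,G,A,B,C,f]
After op 3 (rotate(-2)): offset=2, physical=[A,B,C,f,E,F,G], logical=[C,f,E,F,G,A,B]
After op 4 (rotate(+1)): offset=3, physical=[A,B,C,f,E,F,G], logical=[f,E,F,G,A,B,C]
After op 5 (swap(4, 0)): offset=3, physical=[f,B,C,A,E,F,G], logical=[A,E,F,G,f,B,C]
After op 6 (replace(5, 'd')): offset=3, physical=[f,d,C,A,E,F,G], logical=[A,E,F,G,f,d,C]
After op 7 (rotate(+1)): offset=4, physical=[f,d,C,A,E,F,G], logical=[E,F,G,f,d,C,A]

Answer: 4 E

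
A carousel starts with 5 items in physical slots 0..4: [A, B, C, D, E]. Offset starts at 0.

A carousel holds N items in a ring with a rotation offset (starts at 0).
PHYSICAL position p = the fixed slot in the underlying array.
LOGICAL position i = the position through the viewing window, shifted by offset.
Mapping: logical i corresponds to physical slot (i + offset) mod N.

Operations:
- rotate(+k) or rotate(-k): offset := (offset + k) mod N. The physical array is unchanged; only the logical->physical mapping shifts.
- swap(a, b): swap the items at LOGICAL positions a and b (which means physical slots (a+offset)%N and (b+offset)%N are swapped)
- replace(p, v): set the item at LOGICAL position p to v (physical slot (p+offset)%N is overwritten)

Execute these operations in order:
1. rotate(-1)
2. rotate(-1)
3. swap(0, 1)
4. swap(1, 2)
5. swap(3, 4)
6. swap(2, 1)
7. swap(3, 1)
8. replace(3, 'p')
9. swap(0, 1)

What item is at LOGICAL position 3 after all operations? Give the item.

After op 1 (rotate(-1)): offset=4, physical=[A,B,C,D,E], logical=[E,A,B,C,D]
After op 2 (rotate(-1)): offset=3, physical=[A,B,C,D,E], logical=[D,E,A,B,C]
After op 3 (swap(0, 1)): offset=3, physical=[A,B,C,E,D], logical=[E,D,A,B,C]
After op 4 (swap(1, 2)): offset=3, physical=[D,B,C,E,A], logical=[E,A,D,B,C]
After op 5 (swap(3, 4)): offset=3, physical=[D,C,B,E,A], logical=[E,A,D,C,B]
After op 6 (swap(2, 1)): offset=3, physical=[A,C,B,E,D], logical=[E,D,A,C,B]
After op 7 (swap(3, 1)): offset=3, physical=[A,D,B,E,C], logical=[E,C,A,D,B]
After op 8 (replace(3, 'p')): offset=3, physical=[A,p,B,E,C], logical=[E,C,A,p,B]
After op 9 (swap(0, 1)): offset=3, physical=[A,p,B,C,E], logical=[C,E,A,p,B]

Answer: p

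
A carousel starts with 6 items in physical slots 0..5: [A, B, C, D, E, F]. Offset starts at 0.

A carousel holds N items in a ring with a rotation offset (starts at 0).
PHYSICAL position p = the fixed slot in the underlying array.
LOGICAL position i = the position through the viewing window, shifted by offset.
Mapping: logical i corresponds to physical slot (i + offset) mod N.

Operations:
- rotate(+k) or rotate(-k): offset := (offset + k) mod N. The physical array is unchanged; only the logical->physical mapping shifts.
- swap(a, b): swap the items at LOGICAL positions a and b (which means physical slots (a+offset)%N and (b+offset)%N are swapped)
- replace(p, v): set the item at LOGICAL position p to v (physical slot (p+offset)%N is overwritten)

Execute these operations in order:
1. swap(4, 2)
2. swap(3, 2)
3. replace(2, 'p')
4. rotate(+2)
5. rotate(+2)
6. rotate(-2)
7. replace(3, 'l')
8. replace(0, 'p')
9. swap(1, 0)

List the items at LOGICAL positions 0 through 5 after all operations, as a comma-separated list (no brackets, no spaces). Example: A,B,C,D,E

Answer: E,p,C,l,A,B

Derivation:
After op 1 (swap(4, 2)): offset=0, physical=[A,B,E,D,C,F], logical=[A,B,E,D,C,F]
After op 2 (swap(3, 2)): offset=0, physical=[A,B,D,E,C,F], logical=[A,B,D,E,C,F]
After op 3 (replace(2, 'p')): offset=0, physical=[A,B,p,E,C,F], logical=[A,B,p,E,C,F]
After op 4 (rotate(+2)): offset=2, physical=[A,B,p,E,C,F], logical=[p,E,C,F,A,B]
After op 5 (rotate(+2)): offset=4, physical=[A,B,p,E,C,F], logical=[C,F,A,B,p,E]
After op 6 (rotate(-2)): offset=2, physical=[A,B,p,E,C,F], logical=[p,E,C,F,A,B]
After op 7 (replace(3, 'l')): offset=2, physical=[A,B,p,E,C,l], logical=[p,E,C,l,A,B]
After op 8 (replace(0, 'p')): offset=2, physical=[A,B,p,E,C,l], logical=[p,E,C,l,A,B]
After op 9 (swap(1, 0)): offset=2, physical=[A,B,E,p,C,l], logical=[E,p,C,l,A,B]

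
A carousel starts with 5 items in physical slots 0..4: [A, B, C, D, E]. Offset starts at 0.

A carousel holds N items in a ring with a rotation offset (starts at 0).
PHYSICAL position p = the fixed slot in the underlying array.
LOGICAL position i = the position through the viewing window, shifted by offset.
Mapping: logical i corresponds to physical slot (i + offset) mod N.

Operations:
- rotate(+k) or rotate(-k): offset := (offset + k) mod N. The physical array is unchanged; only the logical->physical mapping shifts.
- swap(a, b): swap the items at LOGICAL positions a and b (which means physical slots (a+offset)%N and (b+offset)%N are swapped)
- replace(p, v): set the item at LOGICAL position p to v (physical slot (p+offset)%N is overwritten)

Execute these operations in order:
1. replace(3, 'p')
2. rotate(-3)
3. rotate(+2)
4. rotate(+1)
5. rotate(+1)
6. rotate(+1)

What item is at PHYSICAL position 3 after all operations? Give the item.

After op 1 (replace(3, 'p')): offset=0, physical=[A,B,C,p,E], logical=[A,B,C,p,E]
After op 2 (rotate(-3)): offset=2, physical=[A,B,C,p,E], logical=[C,p,E,A,B]
After op 3 (rotate(+2)): offset=4, physical=[A,B,C,p,E], logical=[E,A,B,C,p]
After op 4 (rotate(+1)): offset=0, physical=[A,B,C,p,E], logical=[A,B,C,p,E]
After op 5 (rotate(+1)): offset=1, physical=[A,B,C,p,E], logical=[B,C,p,E,A]
After op 6 (rotate(+1)): offset=2, physical=[A,B,C,p,E], logical=[C,p,E,A,B]

Answer: p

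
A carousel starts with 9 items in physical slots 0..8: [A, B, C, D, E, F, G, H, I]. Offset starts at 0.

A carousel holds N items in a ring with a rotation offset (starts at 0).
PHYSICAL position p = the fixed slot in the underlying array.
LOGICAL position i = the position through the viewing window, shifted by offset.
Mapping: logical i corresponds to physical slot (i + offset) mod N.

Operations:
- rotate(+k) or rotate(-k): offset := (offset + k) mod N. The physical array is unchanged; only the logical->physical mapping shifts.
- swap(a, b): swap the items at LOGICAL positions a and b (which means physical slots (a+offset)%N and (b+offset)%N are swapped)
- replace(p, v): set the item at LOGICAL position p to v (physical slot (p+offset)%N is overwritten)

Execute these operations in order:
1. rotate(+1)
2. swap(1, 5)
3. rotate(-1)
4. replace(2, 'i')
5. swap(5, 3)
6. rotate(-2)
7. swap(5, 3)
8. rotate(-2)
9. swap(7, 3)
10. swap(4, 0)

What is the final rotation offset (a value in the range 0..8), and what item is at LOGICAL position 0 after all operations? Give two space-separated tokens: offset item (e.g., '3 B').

After op 1 (rotate(+1)): offset=1, physical=[A,B,C,D,E,F,G,H,I], logical=[B,C,D,E,F,G,H,I,A]
After op 2 (swap(1, 5)): offset=1, physical=[A,B,G,D,E,F,C,H,I], logical=[B,G,D,E,F,C,H,I,A]
After op 3 (rotate(-1)): offset=0, physical=[A,B,G,D,E,F,C,H,I], logical=[A,B,G,D,E,F,C,H,I]
After op 4 (replace(2, 'i')): offset=0, physical=[A,B,i,D,E,F,C,H,I], logical=[A,B,i,D,E,F,C,H,I]
After op 5 (swap(5, 3)): offset=0, physical=[A,B,i,F,E,D,C,H,I], logical=[A,B,i,F,E,D,C,H,I]
After op 6 (rotate(-2)): offset=7, physical=[A,B,i,F,E,D,C,H,I], logical=[H,I,A,B,i,F,E,D,C]
After op 7 (swap(5, 3)): offset=7, physical=[A,F,i,B,E,D,C,H,I], logical=[H,I,A,F,i,B,E,D,C]
After op 8 (rotate(-2)): offset=5, physical=[A,F,i,B,E,D,C,H,I], logical=[D,C,H,I,A,F,i,B,E]
After op 9 (swap(7, 3)): offset=5, physical=[A,F,i,I,E,D,C,H,B], logical=[D,C,H,B,A,F,i,I,E]
After op 10 (swap(4, 0)): offset=5, physical=[D,F,i,I,E,A,C,H,B], logical=[A,C,H,B,D,F,i,I,E]

Answer: 5 A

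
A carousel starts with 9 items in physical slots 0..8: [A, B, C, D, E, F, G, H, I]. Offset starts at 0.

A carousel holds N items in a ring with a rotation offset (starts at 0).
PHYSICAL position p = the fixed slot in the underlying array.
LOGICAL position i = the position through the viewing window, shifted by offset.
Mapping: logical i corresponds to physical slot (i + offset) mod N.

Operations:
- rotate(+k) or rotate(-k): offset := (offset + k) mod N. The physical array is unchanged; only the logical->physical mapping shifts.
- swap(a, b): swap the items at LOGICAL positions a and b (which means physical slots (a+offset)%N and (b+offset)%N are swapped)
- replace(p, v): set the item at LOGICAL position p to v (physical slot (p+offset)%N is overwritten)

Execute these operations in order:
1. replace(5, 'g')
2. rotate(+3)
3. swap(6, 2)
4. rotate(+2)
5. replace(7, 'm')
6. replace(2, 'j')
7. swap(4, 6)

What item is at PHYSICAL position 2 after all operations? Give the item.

After op 1 (replace(5, 'g')): offset=0, physical=[A,B,C,D,E,g,G,H,I], logical=[A,B,C,D,E,g,G,H,I]
After op 2 (rotate(+3)): offset=3, physical=[A,B,C,D,E,g,G,H,I], logical=[D,E,g,G,H,I,A,B,C]
After op 3 (swap(6, 2)): offset=3, physical=[g,B,C,D,E,A,G,H,I], logical=[D,E,A,G,H,I,g,B,C]
After op 4 (rotate(+2)): offset=5, physical=[g,B,C,D,E,A,G,H,I], logical=[A,G,H,I,g,B,C,D,E]
After op 5 (replace(7, 'm')): offset=5, physical=[g,B,C,m,E,A,G,H,I], logical=[A,G,H,I,g,B,C,m,E]
After op 6 (replace(2, 'j')): offset=5, physical=[g,B,C,m,E,A,G,j,I], logical=[A,G,j,I,g,B,C,m,E]
After op 7 (swap(4, 6)): offset=5, physical=[C,B,g,m,E,A,G,j,I], logical=[A,G,j,I,C,B,g,m,E]

Answer: g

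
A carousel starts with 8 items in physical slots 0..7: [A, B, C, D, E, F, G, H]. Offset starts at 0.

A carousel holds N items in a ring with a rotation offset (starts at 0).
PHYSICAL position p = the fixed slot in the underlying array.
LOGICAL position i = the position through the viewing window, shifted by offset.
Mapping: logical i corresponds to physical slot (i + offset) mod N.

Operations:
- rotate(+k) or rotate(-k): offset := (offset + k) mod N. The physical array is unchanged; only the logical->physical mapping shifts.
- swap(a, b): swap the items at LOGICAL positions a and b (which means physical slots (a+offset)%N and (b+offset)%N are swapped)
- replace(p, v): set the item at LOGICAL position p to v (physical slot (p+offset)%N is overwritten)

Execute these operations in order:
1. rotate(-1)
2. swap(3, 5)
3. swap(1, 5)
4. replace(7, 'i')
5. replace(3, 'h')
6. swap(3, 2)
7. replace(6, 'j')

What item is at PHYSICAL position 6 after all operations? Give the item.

Answer: i

Derivation:
After op 1 (rotate(-1)): offset=7, physical=[A,B,C,D,E,F,G,H], logical=[H,A,B,C,D,E,F,G]
After op 2 (swap(3, 5)): offset=7, physical=[A,B,E,D,C,F,G,H], logical=[H,A,B,E,D,C,F,G]
After op 3 (swap(1, 5)): offset=7, physical=[C,B,E,D,A,F,G,H], logical=[H,C,B,E,D,A,F,G]
After op 4 (replace(7, 'i')): offset=7, physical=[C,B,E,D,A,F,i,H], logical=[H,C,B,E,D,A,F,i]
After op 5 (replace(3, 'h')): offset=7, physical=[C,B,h,D,A,F,i,H], logical=[H,C,B,h,D,A,F,i]
After op 6 (swap(3, 2)): offset=7, physical=[C,h,B,D,A,F,i,H], logical=[H,C,h,B,D,A,F,i]
After op 7 (replace(6, 'j')): offset=7, physical=[C,h,B,D,A,j,i,H], logical=[H,C,h,B,D,A,j,i]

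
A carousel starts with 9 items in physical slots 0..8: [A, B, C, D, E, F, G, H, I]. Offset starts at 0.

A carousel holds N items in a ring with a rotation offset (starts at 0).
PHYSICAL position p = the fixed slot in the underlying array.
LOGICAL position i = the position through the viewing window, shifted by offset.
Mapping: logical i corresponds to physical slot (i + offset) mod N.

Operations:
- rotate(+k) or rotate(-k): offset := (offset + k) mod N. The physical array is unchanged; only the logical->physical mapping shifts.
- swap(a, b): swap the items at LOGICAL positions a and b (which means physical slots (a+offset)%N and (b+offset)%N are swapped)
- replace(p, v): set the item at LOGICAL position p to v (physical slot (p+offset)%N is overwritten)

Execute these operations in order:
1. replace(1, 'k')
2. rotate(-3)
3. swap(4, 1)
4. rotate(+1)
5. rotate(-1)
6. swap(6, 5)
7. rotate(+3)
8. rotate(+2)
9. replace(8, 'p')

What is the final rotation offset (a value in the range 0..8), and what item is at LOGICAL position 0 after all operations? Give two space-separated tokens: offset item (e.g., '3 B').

After op 1 (replace(1, 'k')): offset=0, physical=[A,k,C,D,E,F,G,H,I], logical=[A,k,C,D,E,F,G,H,I]
After op 2 (rotate(-3)): offset=6, physical=[A,k,C,D,E,F,G,H,I], logical=[G,H,I,A,k,C,D,E,F]
After op 3 (swap(4, 1)): offset=6, physical=[A,H,C,D,E,F,G,k,I], logical=[G,k,I,A,H,C,D,E,F]
After op 4 (rotate(+1)): offset=7, physical=[A,H,C,D,E,F,G,k,I], logical=[k,I,A,H,C,D,E,F,G]
After op 5 (rotate(-1)): offset=6, physical=[A,H,C,D,E,F,G,k,I], logical=[G,k,I,A,H,C,D,E,F]
After op 6 (swap(6, 5)): offset=6, physical=[A,H,D,C,E,F,G,k,I], logical=[G,k,I,A,H,D,C,E,F]
After op 7 (rotate(+3)): offset=0, physical=[A,H,D,C,E,F,G,k,I], logical=[A,H,D,C,E,F,G,k,I]
After op 8 (rotate(+2)): offset=2, physical=[A,H,D,C,E,F,G,k,I], logical=[D,C,E,F,G,k,I,A,H]
After op 9 (replace(8, 'p')): offset=2, physical=[A,p,D,C,E,F,G,k,I], logical=[D,C,E,F,G,k,I,A,p]

Answer: 2 D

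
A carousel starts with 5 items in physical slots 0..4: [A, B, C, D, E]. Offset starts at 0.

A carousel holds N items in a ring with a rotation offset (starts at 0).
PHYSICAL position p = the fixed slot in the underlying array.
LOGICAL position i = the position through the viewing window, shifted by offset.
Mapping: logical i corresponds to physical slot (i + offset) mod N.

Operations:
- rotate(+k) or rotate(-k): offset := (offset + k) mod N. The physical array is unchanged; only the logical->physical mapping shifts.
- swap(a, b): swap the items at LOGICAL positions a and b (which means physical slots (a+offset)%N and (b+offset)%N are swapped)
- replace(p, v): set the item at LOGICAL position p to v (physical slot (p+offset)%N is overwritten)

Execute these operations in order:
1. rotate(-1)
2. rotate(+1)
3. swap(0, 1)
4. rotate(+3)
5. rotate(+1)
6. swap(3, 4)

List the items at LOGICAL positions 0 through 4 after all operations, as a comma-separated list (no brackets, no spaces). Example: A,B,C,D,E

After op 1 (rotate(-1)): offset=4, physical=[A,B,C,D,E], logical=[E,A,B,C,D]
After op 2 (rotate(+1)): offset=0, physical=[A,B,C,D,E], logical=[A,B,C,D,E]
After op 3 (swap(0, 1)): offset=0, physical=[B,A,C,D,E], logical=[B,A,C,D,E]
After op 4 (rotate(+3)): offset=3, physical=[B,A,C,D,E], logical=[D,E,B,A,C]
After op 5 (rotate(+1)): offset=4, physical=[B,A,C,D,E], logical=[E,B,A,C,D]
After op 6 (swap(3, 4)): offset=4, physical=[B,A,D,C,E], logical=[E,B,A,D,C]

Answer: E,B,A,D,C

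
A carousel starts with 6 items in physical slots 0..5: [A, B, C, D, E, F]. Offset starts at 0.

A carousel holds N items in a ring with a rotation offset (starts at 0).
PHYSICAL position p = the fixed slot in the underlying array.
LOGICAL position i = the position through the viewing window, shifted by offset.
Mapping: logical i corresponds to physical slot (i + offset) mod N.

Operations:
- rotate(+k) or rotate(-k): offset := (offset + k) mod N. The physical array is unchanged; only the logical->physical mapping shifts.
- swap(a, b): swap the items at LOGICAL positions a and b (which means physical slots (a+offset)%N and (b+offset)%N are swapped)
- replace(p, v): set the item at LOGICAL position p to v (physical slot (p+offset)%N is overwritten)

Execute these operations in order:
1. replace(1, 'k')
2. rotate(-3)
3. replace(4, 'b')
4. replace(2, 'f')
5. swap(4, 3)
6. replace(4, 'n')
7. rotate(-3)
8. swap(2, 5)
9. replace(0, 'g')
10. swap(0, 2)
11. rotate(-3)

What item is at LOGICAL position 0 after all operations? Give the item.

Answer: D

Derivation:
After op 1 (replace(1, 'k')): offset=0, physical=[A,k,C,D,E,F], logical=[A,k,C,D,E,F]
After op 2 (rotate(-3)): offset=3, physical=[A,k,C,D,E,F], logical=[D,E,F,A,k,C]
After op 3 (replace(4, 'b')): offset=3, physical=[A,b,C,D,E,F], logical=[D,E,F,A,b,C]
After op 4 (replace(2, 'f')): offset=3, physical=[A,b,C,D,E,f], logical=[D,E,f,A,b,C]
After op 5 (swap(4, 3)): offset=3, physical=[b,A,C,D,E,f], logical=[D,E,f,b,A,C]
After op 6 (replace(4, 'n')): offset=3, physical=[b,n,C,D,E,f], logical=[D,E,f,b,n,C]
After op 7 (rotate(-3)): offset=0, physical=[b,n,C,D,E,f], logical=[b,n,C,D,E,f]
After op 8 (swap(2, 5)): offset=0, physical=[b,n,f,D,E,C], logical=[b,n,f,D,E,C]
After op 9 (replace(0, 'g')): offset=0, physical=[g,n,f,D,E,C], logical=[g,n,f,D,E,C]
After op 10 (swap(0, 2)): offset=0, physical=[f,n,g,D,E,C], logical=[f,n,g,D,E,C]
After op 11 (rotate(-3)): offset=3, physical=[f,n,g,D,E,C], logical=[D,E,C,f,n,g]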